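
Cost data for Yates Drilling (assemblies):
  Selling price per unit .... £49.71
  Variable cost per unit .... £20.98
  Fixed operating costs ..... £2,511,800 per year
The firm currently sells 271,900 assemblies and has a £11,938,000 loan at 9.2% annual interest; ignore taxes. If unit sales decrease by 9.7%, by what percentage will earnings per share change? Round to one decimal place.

-18.0%

Contribution at this volume is 271,900 × £28.73 = £7,811,687.00.
EBIT = £7,811,687.00 − £2,511,800 = £5,299,887.00.
After interest of £1,098,296.00, pre-tax earnings = £4,201,591.00.
Degree of combined leverage = contribution ÷ (EBIT − I) = £7,811,687.00 ÷ £4,201,591.00 = 1.8592.
EPS therefore changes by 1.8592 × (-9.7%) = -18.0%.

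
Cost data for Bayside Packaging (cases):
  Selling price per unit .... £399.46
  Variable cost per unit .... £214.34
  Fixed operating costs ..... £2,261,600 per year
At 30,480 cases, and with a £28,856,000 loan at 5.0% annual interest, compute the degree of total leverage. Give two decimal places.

At 30,480 units, contribution = 30,480 × £185.12 = £5,642,457.60.
Subtracting fixed costs: EBIT = £5,642,457.60 − £2,261,600 = £3,380,857.60. Interest = £1,442,800.00, so EBIT − I = £1,938,057.60.
Degree of total leverage = total CM / (EBIT − interest) = £5,642,457.60 / £1,938,057.60 = 2.9114.

2.91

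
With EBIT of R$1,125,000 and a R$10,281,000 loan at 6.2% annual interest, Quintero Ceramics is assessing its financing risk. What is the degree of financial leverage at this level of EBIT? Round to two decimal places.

Annual interest charges come to R$637,422.00.
DFL = EBIT ÷ (EBIT − I) = R$1,125,000 ÷ (R$1,125,000 − R$637,422.00) = R$1,125,000 ÷ R$487,578.00 = 2.3073.

2.31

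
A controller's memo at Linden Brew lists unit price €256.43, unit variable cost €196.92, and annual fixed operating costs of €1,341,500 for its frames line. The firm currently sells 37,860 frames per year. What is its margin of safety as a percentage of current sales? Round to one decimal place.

Unit CM = price − variable cost = €256.43 − €196.92 = €59.51. Break-even units = €1,341,500 ÷ €59.51 = 22,542.43; break-even revenue = 22,542.43 × €256.43 = €5,780,555.28.
Current sales = 37,860 × €256.43 = €9,708,439.80.
Margin of safety = (€9,708,439.80 − €5,780,555.28) ÷ €9,708,439.80 = 40.5%.

40.5%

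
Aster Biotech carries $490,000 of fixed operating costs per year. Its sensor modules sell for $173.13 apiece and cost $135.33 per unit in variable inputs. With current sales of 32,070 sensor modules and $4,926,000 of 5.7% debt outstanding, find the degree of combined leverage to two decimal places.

Contribution at this volume is 32,070 × $37.80 = $1,212,246.00.
Subtracting fixed costs: EBIT = $1,212,246.00 − $490,000 = $722,246.00. Interest = $280,782.00.
DOL = $1,212,246.00 ÷ $722,246.00 = 1.6784; DFL = $722,246.00 ÷ $441,464.00 = 1.6360.
DCL = DOL × DFL = 1.6784 × 1.6360 = 2.7459.

2.75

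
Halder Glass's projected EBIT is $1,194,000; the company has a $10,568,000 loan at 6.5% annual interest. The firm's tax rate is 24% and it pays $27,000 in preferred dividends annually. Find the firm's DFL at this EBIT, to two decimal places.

Interest = $686,920.00.
Pre-tax preferred-dividend burden = $27,000 ÷ (1 − 0.24) = $35,526.32.
DFL = EBIT ÷ [EBIT − I − D_p/(1−t)] = $1,194,000 ÷ [$1,194,000 − $686,920.00 − $35,526.32] = $1,194,000 ÷ $471,553.68 = 2.5321.

2.53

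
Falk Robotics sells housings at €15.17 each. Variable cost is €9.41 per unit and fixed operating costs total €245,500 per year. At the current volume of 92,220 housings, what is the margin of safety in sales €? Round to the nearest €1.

Contribution margin per unit = €15.17 − €9.41 = €5.76. Break-even units = €245,500 ÷ €5.76 = 42,621.53; break-even revenue = 42,621.53 × €15.17 = €646,568.58.
Actual sales revenue = 92,220 × €15.17 = €1,398,977.40.
Margin of safety = €1,398,977.40 − €646,568.58 = €752,409.

€752,409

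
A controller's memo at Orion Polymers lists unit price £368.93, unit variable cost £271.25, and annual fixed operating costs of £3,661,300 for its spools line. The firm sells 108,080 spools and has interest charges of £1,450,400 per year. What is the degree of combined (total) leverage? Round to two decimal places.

At 108,080 units, contribution = 108,080 × £97.68 = £10,557,254.40.
Operating income = contribution − fixed costs = £10,557,254.40 − £3,661,300 = £6,895,954.40. Interest = £1,450,400.00, so EBIT − I = £5,445,554.40.
DCL = contribution ÷ (EBIT − I) = £10,557,254.40 ÷ £5,445,554.40 = 1.9387.

1.94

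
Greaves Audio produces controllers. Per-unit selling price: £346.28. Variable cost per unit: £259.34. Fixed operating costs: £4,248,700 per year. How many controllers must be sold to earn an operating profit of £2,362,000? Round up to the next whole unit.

76,038 controllers

Contribution margin per unit = £346.28 − £259.34 = £86.94.
Need Q such that Q × £86.94 − £4,248,700 = £2,362,000, i.e. Q = £6,610,700 / £86.94 = 76,037.50 → 76,038.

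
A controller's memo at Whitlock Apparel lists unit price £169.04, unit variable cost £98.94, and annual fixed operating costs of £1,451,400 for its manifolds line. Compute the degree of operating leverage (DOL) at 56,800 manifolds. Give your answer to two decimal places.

Total contribution margin = 56,800 × £70.10 = £3,981,680.00.
EBIT = £3,981,680.00 − £1,451,400 = £2,530,280.00.
DOL = contribution ÷ EBIT = £3,981,680.00 ÷ £2,530,280.00 = 1.5736.

1.57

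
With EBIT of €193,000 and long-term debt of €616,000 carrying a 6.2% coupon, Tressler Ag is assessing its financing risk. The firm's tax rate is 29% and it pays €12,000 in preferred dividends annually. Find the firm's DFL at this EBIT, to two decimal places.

Annual interest charges come to €38,192.00.
Pre-tax preferred-dividend burden = €12,000 ÷ (1 − 0.29) = €16,901.41.
DFL = EBIT ÷ [EBIT − I − D_p/(1−t)] = €193,000 ÷ [€193,000 − €38,192.00 − €16,901.41] = €193,000 ÷ €137,906.59 = 1.3995.

1.40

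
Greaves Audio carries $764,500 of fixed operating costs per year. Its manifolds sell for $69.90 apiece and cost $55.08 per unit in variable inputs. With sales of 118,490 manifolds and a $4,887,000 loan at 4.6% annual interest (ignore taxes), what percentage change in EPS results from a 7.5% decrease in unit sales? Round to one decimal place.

-17.2%

Contribution at this volume is 118,490 × $14.82 = $1,756,021.80.
Subtracting fixed costs: EBIT = $1,756,021.80 − $764,500 = $991,521.80.
After interest of $224,802.00, pre-tax earnings = $766,719.80.
Degree of combined leverage = contribution ÷ (EBIT − I) = $1,756,021.80 ÷ $766,719.80 = 2.2903.
EPS therefore changes by 2.2903 × (-7.5%) = -17.2%.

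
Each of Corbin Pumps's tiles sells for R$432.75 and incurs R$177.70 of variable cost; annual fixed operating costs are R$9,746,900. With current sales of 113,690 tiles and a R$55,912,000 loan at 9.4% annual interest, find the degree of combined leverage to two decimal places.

2.07

At 113,690 units, contribution = 113,690 × R$255.05 = R$28,996,634.50.
Operating income = contribution − fixed costs = R$28,996,634.50 − R$9,746,900 = R$19,249,734.50. Interest = R$5,255,728.00, so EBIT − I = R$13,994,006.50.
DCL = contribution ÷ (EBIT − I) = R$28,996,634.50 ÷ R$13,994,006.50 = 2.0721.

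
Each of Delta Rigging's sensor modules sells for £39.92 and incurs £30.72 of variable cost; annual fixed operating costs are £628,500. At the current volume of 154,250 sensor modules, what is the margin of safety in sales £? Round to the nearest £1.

£3,430,517

Each unit contributes £39.92 − £30.72 = £9.20. Break-even units = £628,500 ÷ £9.20 = 68,315.22; break-even revenue = 68,315.22 × £39.92 = £2,727,143.48.
Current sales = 154,250 × £39.92 = £6,157,660.00.
Margin of safety = £6,157,660.00 − £2,727,143.48 = £3,430,517.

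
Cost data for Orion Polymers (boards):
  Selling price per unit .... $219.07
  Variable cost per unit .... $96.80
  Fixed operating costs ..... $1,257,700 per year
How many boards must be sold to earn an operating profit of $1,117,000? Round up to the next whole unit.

Unit CM = price − variable cost = $219.07 − $96.80 = $122.27.
Required volume = (fixed costs + target profit) ÷ CM = ($1,257,700 + $1,117,000) ÷ $122.27 = 19,421.77, so 19,422 boards.

19,422 boards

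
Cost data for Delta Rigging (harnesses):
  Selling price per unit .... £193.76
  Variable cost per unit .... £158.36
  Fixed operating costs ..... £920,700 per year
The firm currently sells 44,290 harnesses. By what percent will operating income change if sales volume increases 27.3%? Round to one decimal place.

Total contribution margin = 44,290 × £35.40 = £1,567,866.00.
EBIT = £1,567,866.00 − £920,700 = £647,166.00.
Degree of operating leverage = £1,567,866.00 / £647,166.00 = 2.4227.
So EBIT moves 2.4227 × (+27.3%) = +66.1%.

+66.1%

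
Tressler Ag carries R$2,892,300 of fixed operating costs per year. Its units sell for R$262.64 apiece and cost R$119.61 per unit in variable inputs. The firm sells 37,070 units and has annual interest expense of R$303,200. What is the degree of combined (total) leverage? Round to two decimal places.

Contribution at this volume is 37,070 × R$143.03 = R$5,302,122.10.
Subtracting fixed costs: EBIT = R$5,302,122.10 − R$2,892,300 = R$2,409,822.10. Interest = R$303,200.00, so EBIT − I = R$2,106,622.10.
Degree of total leverage = total CM / (EBIT − interest) = R$5,302,122.10 / R$2,106,622.10 = 2.5169.

2.52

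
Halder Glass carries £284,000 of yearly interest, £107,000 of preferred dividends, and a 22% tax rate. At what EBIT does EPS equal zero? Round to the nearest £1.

Grossing the preferred dividend up to pre-tax terms: £107,000 / (1 − 0.22) = £137,179.49.
Financial break-even EBIT = interest + D_p ÷ (1 − t) = £284,000 + £137,179.49 = £421,179.49.

£421,179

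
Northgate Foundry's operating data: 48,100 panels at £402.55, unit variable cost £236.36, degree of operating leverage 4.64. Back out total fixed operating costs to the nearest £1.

£6,270,950

Total contribution margin = 48,100 × £166.19 = £7,993,739.00.
DOL = contribution / EBIT, so EBIT = £7,993,739.00 / 4.64 = £1,722,788.58.
And FC = contribution − EBIT = £7,993,739.00 − £1,722,788.58 = £6,270,950.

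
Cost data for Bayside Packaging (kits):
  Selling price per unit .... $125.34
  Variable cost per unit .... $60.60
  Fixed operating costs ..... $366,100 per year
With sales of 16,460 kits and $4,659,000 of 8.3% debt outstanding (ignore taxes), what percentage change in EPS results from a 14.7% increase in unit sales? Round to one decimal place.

Total contribution margin = 16,460 × $64.74 = $1,065,620.40.
Subtracting fixed costs: EBIT = $1,065,620.40 − $366,100 = $699,520.40.
Interest = $386,697.00, so EBIT − I = $312,823.40.
DCL = total CM / (EBIT − I) = $1,065,620.40 / $312,823.40 = 3.4065.
EPS therefore changes by 3.4065 × (+14.7%) = +50.1%.

+50.1%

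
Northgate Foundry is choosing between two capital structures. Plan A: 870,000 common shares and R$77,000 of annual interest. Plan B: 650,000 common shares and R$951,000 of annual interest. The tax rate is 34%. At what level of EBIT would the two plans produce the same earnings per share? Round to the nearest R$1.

Set EPS_A = EPS_B: (EBIT − R$77,000)(1 − 0.34) ÷ 870,000 = (EBIT − R$951,000)(1 − 0.34) ÷ 650,000.
Cancelling (1 − t) and cross-multiplying: 650,000·(EBIT − 77,000) = 870,000·(EBIT − 951,000).
Solving, EBIT = (951,000·870,000 − 77,000·650,000) / (870,000 − 650,000) = 777,320,000,000 / 220,000 = 3,533,272.73.

R$3,533,273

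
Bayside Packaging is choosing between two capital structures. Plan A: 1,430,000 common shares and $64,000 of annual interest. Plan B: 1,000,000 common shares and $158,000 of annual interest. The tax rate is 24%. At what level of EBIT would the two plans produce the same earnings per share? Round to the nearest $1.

$376,605

At indifference, (EBIT − 64,000)(1 − t)/1,430,000 = (EBIT − 158,000)(1 − t)/1,000,000.
Cancelling (1 − t) and cross-multiplying: 1,000,000·(EBIT − 64,000) = 1,430,000·(EBIT − 158,000).
Solving, EBIT = (158,000·1,430,000 − 64,000·1,000,000) / (1,430,000 − 1,000,000) = 161,940,000,000 / 430,000 = 376,604.65.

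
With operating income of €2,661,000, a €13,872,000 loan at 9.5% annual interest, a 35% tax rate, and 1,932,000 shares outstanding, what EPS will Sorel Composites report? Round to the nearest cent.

€0.45

Pre-tax income = €2,661,000 − €1,317,840.00 = €1,343,160.00.
After tax at 35%: net income = €1,343,160.00 × 0.65 = €873,054.00.
EPS = €873,054.00 ÷ 1,932,000 = €0.45.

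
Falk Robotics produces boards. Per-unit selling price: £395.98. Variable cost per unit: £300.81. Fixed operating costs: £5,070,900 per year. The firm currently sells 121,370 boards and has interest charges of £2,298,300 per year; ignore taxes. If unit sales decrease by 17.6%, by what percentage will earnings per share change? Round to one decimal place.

-48.6%

Total contribution margin = 121,370 × £95.17 = £11,550,782.90.
Subtracting fixed costs: EBIT = £11,550,782.90 − £5,070,900 = £6,479,882.90.
After interest of £2,298,300.00, pre-tax earnings = £4,181,582.90.
DCL = total CM / (EBIT − I) = £11,550,782.90 / £4,181,582.90 = 2.7623.
%ΔEPS = DCL × %ΔSales = 2.7623 × -17.6% = -48.6%.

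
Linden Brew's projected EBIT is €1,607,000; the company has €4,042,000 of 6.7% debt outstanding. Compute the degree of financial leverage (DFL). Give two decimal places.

Interest = €270,814.00.
DFL = EBIT ÷ (EBIT − I) = €1,607,000 ÷ (€1,607,000 − €270,814.00) = €1,607,000 ÷ €1,336,186.00 = 1.2027.

1.20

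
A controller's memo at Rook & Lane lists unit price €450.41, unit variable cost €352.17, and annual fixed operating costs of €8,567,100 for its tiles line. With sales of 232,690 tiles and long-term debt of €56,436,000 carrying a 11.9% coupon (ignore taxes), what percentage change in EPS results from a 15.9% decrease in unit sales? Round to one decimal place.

-48.0%

At 232,690 units, contribution = 232,690 × €98.24 = €22,859,465.60.
Subtracting fixed costs: EBIT = €22,859,465.60 − €8,567,100 = €14,292,365.60.
Interest = €6,715,884.00, so EBIT − I = €7,576,481.60.
DCL = total CM / (EBIT − I) = €22,859,465.60 / €7,576,481.60 = 3.0172.
%ΔEPS = DCL × %ΔSales = 3.0172 × -15.9% = -48.0%.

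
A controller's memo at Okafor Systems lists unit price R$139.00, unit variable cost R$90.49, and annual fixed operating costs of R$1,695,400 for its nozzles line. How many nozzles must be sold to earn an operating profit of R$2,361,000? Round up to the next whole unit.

83,620 nozzles

Each unit contributes R$139.00 − R$90.49 = R$48.51.
Units = (FC + target) / CM = (R$1,695,400 + R$2,361,000) / R$48.51 = 83,619.87, so 83,620 nozzles.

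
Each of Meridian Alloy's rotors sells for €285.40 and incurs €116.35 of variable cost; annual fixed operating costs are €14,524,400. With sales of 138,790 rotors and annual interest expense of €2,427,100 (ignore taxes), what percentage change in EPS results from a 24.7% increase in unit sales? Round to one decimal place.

+89.0%

Total contribution margin = 138,790 × €169.05 = €23,462,449.50.
Operating income = contribution − fixed costs = €23,462,449.50 − €14,524,400 = €8,938,049.50.
After interest of €2,427,100.00, pre-tax earnings = €6,510,949.50.
DCL = total CM / (EBIT − I) = €23,462,449.50 / €6,510,949.50 = 3.6035.
EPS therefore changes by 3.6035 × (+24.7%) = +89.0%.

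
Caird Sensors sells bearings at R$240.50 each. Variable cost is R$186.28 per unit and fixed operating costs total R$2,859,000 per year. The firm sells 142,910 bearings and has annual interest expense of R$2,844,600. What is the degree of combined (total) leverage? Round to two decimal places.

Total contribution margin = 142,910 × R$54.22 = R$7,748,580.20.
Operating income = contribution − fixed costs = R$7,748,580.20 − R$2,859,000 = R$4,889,580.20. Interest = R$2,844,600.00.
DOL = R$7,748,580.20 ÷ R$4,889,580.20 = 1.5847; DFL = R$4,889,580.20 ÷ R$2,044,980.20 = 2.3910.
DCL = DOL × DFL = 1.5847 × 2.3910 = 3.7890.

3.79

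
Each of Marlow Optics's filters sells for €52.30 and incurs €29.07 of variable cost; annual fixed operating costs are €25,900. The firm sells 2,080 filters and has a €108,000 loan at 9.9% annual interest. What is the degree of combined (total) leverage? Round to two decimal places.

At 2,080 units, contribution = 2,080 × €23.23 = €48,318.40.
Operating income = contribution − fixed costs = €48,318.40 − €25,900 = €22,418.40. Interest = €10,692.00, so EBIT − I = €11,726.40.
Degree of total leverage = total CM / (EBIT − interest) = €48,318.40 / €11,726.40 = 4.1205.

4.12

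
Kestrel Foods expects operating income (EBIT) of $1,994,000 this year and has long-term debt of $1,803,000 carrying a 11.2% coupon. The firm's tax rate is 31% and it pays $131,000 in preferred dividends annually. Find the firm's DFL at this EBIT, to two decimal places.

1.24

Annual interest charges come to $201,936.00.
Preferred dividends grossed up pre-tax: $131,000 / (1 − 0.31) = $189,855.07.
DFL = EBIT ÷ [EBIT − I − D_p/(1−t)] = $1,994,000 ÷ [$1,994,000 − $201,936.00 − $189,855.07] = $1,994,000 ÷ $1,602,208.93 = 1.2445.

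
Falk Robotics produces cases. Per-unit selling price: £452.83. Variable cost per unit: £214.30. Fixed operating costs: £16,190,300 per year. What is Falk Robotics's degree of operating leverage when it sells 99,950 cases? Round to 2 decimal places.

Contribution at this volume is 99,950 × £238.53 = £23,841,073.50.
Operating income = contribution − fixed costs = £23,841,073.50 − £16,190,300 = £7,650,773.50.
DOL = contribution ÷ EBIT = £23,841,073.50 ÷ £7,650,773.50 = 3.1162.

3.12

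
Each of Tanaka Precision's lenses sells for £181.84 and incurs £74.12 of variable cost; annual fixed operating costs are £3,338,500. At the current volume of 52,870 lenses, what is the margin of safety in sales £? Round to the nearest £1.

£3,978,225

Each unit contributes £181.84 − £74.12 = £107.72. Break-even units = £3,338,500 ÷ £107.72 = 30,992.39; break-even revenue = 30,992.39 × £181.84 = £5,635,655.77.
Current sales = 52,870 × £181.84 = £9,613,880.80.
Margin of safety = £9,613,880.80 − £5,635,655.77 = £3,978,225.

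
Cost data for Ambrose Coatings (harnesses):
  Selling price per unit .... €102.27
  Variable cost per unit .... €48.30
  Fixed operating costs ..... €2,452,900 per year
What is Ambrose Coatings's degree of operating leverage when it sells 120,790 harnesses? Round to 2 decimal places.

Total contribution margin = 120,790 × €53.97 = €6,519,036.30.
EBIT = €6,519,036.30 − €2,452,900 = €4,066,136.30.
DOL = contribution ÷ EBIT = €6,519,036.30 ÷ €4,066,136.30 = 1.6033.

1.60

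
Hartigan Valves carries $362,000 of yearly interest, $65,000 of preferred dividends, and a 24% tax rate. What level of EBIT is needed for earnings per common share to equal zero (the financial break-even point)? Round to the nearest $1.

$447,526

Preferred dividends are paid after tax, so their pre-tax equivalent is $65,000 ÷ (1 − 0.24) = $85,526.32.
Financial break-even EBIT = interest + D_p ÷ (1 − t) = $362,000 + $85,526.32 = $447,526.32.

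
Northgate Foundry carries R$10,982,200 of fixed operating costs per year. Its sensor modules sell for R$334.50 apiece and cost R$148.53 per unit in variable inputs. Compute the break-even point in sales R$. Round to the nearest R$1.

R$19,753,433

Contribution margin per unit = R$334.50 − R$148.53 = R$185.97, a CM ratio of R$185.97 ÷ R$334.50 = 0.5560.
Break-even sales = FC ÷ CM ratio = R$10,982,200 × R$334.50 / R$185.97 = R$19,753,433.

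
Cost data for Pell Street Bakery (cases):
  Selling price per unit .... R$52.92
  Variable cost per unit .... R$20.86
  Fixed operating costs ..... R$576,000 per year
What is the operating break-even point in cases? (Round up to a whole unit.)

Unit CM = price − variable cost = R$52.92 − R$20.86 = R$32.06.
Units to break even: R$576,000 ÷ R$32.06 = 17,966.31, rounded up to 17,967.

17,967 cases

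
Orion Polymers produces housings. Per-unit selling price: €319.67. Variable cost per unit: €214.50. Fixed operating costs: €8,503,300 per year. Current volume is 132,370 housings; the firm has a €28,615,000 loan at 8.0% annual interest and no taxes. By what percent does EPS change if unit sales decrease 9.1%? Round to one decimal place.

-40.5%

At 132,370 units, contribution = 132,370 × €105.17 = €13,921,352.90.
EBIT = €13,921,352.90 − €8,503,300 = €5,418,052.90.
After interest of €2,289,200.00, pre-tax earnings = €3,128,852.90.
Degree of combined leverage = contribution ÷ (EBIT − I) = €13,921,352.90 ÷ €3,128,852.90 = 4.4493.
EPS therefore changes by 4.4493 × (-9.1%) = -40.5%.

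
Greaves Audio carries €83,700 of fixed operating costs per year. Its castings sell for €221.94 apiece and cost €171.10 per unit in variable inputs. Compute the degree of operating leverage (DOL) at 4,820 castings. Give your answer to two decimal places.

Contribution at this volume is 4,820 × €50.84 = €245,048.80.
Operating income = contribution − fixed costs = €245,048.80 − €83,700 = €161,348.80.
Degree of operating leverage = €245,048.80 / €161,348.80 = 1.5188.

1.52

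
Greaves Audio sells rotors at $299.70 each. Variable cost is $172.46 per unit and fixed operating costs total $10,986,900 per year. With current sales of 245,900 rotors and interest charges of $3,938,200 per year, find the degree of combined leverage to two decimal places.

1.91

Total contribution margin = 245,900 × $127.24 = $31,288,316.00.
Operating income = contribution − fixed costs = $31,288,316.00 − $10,986,900 = $20,301,416.00. Interest = $3,938,200.00, so EBIT − I = $16,363,216.00.
DCL = contribution ÷ (EBIT − I) = $31,288,316.00 ÷ $16,363,216.00 = 1.9121.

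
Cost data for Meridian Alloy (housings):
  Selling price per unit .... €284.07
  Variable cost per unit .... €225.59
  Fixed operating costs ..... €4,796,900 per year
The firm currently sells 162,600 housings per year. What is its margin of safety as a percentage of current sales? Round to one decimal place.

Contribution margin per unit = €284.07 − €225.59 = €58.48. Break-even units = €4,796,900 ÷ €58.48 = 82,026.33; break-even revenue = 82,026.33 × €284.07 = €23,301,220.64.
Actual sales revenue = 162,600 × €284.07 = €46,189,782.00.
Margin of safety = (€46,189,782.00 − €23,301,220.64) ÷ €46,189,782.00 = 49.6%.

49.6%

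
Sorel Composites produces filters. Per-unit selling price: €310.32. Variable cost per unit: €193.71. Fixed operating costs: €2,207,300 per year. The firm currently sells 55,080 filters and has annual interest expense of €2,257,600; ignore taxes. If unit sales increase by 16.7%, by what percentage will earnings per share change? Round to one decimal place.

+54.8%

Total contribution margin = 55,080 × €116.61 = €6,422,878.80.
Operating income = contribution − fixed costs = €6,422,878.80 − €2,207,300 = €4,215,578.80.
Interest = €2,257,600.00, so EBIT − I = €1,957,978.80.
Degree of combined leverage = contribution ÷ (EBIT − I) = €6,422,878.80 ÷ €1,957,978.80 = 3.2804.
%ΔEPS = DCL × %ΔSales = 3.2804 × +16.7% = +54.8%.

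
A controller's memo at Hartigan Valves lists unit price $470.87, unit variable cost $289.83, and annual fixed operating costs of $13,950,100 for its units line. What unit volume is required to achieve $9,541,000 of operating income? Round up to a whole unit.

Contribution margin per unit = $470.87 − $289.83 = $181.04.
Need Q such that Q × $181.04 − $13,950,100 = $9,541,000, i.e. Q = $23,491,100 / $181.04 = 129,756.41 → 129,757.

129,757 units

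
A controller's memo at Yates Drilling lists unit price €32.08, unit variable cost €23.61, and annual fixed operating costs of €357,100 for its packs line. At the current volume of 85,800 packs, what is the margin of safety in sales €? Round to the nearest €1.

Unit CM = price − variable cost = €32.08 − €23.61 = €8.47. Break-even units = €357,100 ÷ €8.47 = 42,160.57; break-even revenue = 42,160.57 × €32.08 = €1,352,510.98.
Current sales = 85,800 × €32.08 = €2,752,464.00.
Margin of safety = €2,752,464.00 − €1,352,510.98 = €1,399,953.

€1,399,953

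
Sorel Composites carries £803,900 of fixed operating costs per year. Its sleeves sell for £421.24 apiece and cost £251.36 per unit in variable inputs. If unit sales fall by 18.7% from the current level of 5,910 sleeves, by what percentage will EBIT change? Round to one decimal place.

-93.8%

Total contribution margin = 5,910 × £169.88 = £1,003,990.80.
Operating income = contribution − fixed costs = £1,003,990.80 − £803,900 = £200,090.80.
Degree of operating leverage = £1,003,990.80 / £200,090.80 = 5.0177.
So EBIT moves 5.0177 × (-18.7%) = -93.8%.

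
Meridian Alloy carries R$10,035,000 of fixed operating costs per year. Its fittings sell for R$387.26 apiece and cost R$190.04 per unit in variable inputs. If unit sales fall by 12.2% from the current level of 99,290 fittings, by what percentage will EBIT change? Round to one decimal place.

-25.0%

At 99,290 units, contribution = 99,290 × R$197.22 = R$19,581,973.80.
Subtracting fixed costs: EBIT = R$19,581,973.80 − R$10,035,000 = R$9,546,973.80.
DOL = contribution ÷ EBIT = R$19,581,973.80 ÷ R$9,546,973.80 = 2.0511.
So EBIT moves 2.0511 × (-12.2%) = -25.0%.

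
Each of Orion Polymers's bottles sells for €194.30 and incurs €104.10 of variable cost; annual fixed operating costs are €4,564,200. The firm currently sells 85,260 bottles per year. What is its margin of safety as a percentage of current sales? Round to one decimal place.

40.7%

Contribution margin per unit = €194.30 − €104.10 = €90.20. Break-even units = €4,564,200 ÷ €90.20 = 50,600.89; break-even revenue = 50,600.89 × €194.30 = €9,831,752.33.
Actual sales revenue = 85,260 × €194.30 = €16,566,018.00.
Margin of safety = (€16,566,018.00 − €9,831,752.33) ÷ €16,566,018.00 = 40.7%.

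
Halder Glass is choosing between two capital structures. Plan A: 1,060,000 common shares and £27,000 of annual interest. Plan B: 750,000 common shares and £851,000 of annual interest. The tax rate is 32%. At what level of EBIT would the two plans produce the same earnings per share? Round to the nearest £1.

At indifference, (EBIT − 27,000)(1 − t)/1,060,000 = (EBIT − 851,000)(1 − t)/750,000.
The (1 − t) factor cancels: (EBIT − 27,000) × 750,000 = (EBIT − 851,000) × 1,060,000.
Solving, EBIT = (851,000·1,060,000 − 27,000·750,000) / (1,060,000 − 750,000) = 881,810,000,000 / 310,000 = 2,844,548.39.

£2,844,548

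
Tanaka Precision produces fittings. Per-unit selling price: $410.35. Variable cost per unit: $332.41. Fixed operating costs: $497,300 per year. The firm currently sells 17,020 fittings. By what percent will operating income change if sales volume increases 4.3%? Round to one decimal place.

Contribution at this volume is 17,020 × $77.94 = $1,326,538.80.
Subtracting fixed costs: EBIT = $1,326,538.80 − $497,300 = $829,238.80.
DOL = contribution ÷ EBIT = $1,326,538.80 ÷ $829,238.80 = 1.5997.
%ΔEBIT = DOL × %ΔSales = 1.5997 × +4.3% = +6.9%.

+6.9%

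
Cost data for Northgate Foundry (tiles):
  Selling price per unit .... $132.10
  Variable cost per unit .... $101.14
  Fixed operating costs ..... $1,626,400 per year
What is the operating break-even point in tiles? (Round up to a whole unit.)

Unit CM = price − variable cost = $132.10 − $101.14 = $30.96.
Break-even volume = fixed costs ÷ CM per unit = $1,626,400 ÷ $30.96 = 52,532.30, so 52,533 tiles.

52,533 tiles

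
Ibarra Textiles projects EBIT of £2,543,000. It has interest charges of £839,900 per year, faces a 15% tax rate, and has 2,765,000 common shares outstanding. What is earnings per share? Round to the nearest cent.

Interest = £839,900.00, so EBT = £2,543,000 − £839,900.00 = £1,703,100.00.
After tax at 15%: net income = £1,703,100.00 × 0.85 = £1,447,635.00.
EPS = £1,447,635.00 ÷ 2,765,000 = £0.52.

£0.52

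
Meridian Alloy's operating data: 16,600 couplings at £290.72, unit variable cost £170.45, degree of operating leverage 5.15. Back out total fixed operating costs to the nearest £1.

Contribution at this volume is 16,600 × £120.27 = £1,996,482.00.
DOL = contribution / EBIT, so EBIT = £1,996,482.00 / 5.15 = £387,666.41.
And FC = contribution − EBIT = £1,996,482.00 − £387,666.41 = £1,608,816.

£1,608,816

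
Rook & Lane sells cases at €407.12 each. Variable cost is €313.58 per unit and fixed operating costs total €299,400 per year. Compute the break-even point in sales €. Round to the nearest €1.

Contribution margin per unit = €407.12 − €313.58 = €93.54, a CM ratio of €93.54 ÷ €407.12 = 0.2298.
Break-even revenue = fixed costs × price ÷ CM = €299,400 × €407.12 ÷ €93.54 = €1,303,097.

€1,303,097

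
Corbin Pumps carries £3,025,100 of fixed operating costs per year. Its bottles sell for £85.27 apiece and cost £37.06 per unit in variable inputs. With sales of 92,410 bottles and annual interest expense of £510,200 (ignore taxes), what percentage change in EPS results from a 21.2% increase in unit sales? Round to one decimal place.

Total contribution margin = 92,410 × £48.21 = £4,455,086.10.
EBIT = £4,455,086.10 − £3,025,100 = £1,429,986.10.
Interest = £510,200.00, so EBIT − I = £919,786.10.
Degree of combined leverage = contribution ÷ (EBIT − I) = £4,455,086.10 ÷ £919,786.10 = 4.8436.
EPS therefore changes by 4.8436 × (+21.2%) = +102.7%.

+102.7%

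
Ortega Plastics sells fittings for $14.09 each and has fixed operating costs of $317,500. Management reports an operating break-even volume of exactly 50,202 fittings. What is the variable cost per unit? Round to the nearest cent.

$7.77

Contribution per unit must be FC / Q = $317,500 / 50,202 = $6.3244.
Hence VC = price − CM = $14.09 − $6.3244 = $7.77.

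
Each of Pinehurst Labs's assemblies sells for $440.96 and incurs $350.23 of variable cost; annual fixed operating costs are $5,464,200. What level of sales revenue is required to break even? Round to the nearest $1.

$26,556,747

Contribution margin per unit = $440.96 − $350.23 = $90.73, a CM ratio of $90.73 ÷ $440.96 = 0.2058.
Break-even revenue = fixed costs × price ÷ CM = $5,464,200 × $440.96 ÷ $90.73 = $26,556,747.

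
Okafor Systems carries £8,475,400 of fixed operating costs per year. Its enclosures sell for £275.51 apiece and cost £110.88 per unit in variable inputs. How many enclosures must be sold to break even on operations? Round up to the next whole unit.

Unit CM = price − variable cost = £275.51 − £110.88 = £164.63.
Break-even Q = £8,475,400 / £164.63 = 51,481.50 → 51,482 enclosures.

51,482 enclosures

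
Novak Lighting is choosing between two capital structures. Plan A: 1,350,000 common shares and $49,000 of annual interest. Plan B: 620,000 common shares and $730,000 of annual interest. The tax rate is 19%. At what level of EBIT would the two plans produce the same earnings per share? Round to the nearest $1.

Set EPS_A = EPS_B: (EBIT − $49,000)(1 − 0.19) ÷ 1,350,000 = (EBIT − $730,000)(1 − 0.19) ÷ 620,000.
The (1 − t) factor cancels: (EBIT − 49,000) × 620,000 = (EBIT − 730,000) × 1,350,000.
EBIT × (1,350,000 − 620,000) = 730,000 × 1,350,000 − 49,000 × 620,000 = 955,120,000,000, so EBIT = 955,120,000,000 ÷ 730,000 = 1,308,383.56.

$1,308,384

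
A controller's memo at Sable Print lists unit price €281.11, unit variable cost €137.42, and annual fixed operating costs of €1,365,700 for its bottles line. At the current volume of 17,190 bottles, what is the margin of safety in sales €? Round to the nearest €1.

€2,160,474

Each unit contributes €281.11 − €137.42 = €143.69. Break-even units = €1,365,700 ÷ €143.69 = 9,504.49; break-even revenue = 9,504.49 × €281.11 = €2,671,806.86.
Actual sales revenue = 17,190 × €281.11 = €4,832,280.90.
Margin of safety = €4,832,280.90 − €2,671,806.86 = €2,160,474.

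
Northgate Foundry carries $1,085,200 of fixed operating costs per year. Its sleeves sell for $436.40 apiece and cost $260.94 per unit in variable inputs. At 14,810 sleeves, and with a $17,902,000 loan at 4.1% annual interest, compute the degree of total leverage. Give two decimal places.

At 14,810 units, contribution = 14,810 × $175.46 = $2,598,562.60.
EBIT = $2,598,562.60 − $1,085,200 = $1,513,362.60. Interest = $733,982.00.
DOL = $2,598,562.60 ÷ $1,513,362.60 = 1.7171; DFL = $1,513,362.60 ÷ $779,380.60 = 1.9418.
DCL = DOL × DFL = 1.7171 × 1.9418 = 3.3343.

3.33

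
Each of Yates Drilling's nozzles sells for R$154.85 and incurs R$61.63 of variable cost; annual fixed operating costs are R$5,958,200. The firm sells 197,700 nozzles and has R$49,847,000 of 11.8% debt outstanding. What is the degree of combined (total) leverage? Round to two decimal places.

2.80

Total contribution margin = 197,700 × R$93.22 = R$18,429,594.00.
Operating income = contribution − fixed costs = R$18,429,594.00 − R$5,958,200 = R$12,471,394.00. Interest = R$5,881,946.00, so EBIT − I = R$6,589,448.00.
DCL = contribution ÷ (EBIT − I) = R$18,429,594.00 ÷ R$6,589,448.00 = 2.7968.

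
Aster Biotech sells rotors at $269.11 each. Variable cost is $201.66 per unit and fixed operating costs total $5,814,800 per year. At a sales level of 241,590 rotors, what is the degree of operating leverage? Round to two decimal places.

1.55

At 241,590 units, contribution = 241,590 × $67.45 = $16,295,245.50.
Operating income = contribution − fixed costs = $16,295,245.50 − $5,814,800 = $10,480,445.50.
Degree of operating leverage = $16,295,245.50 / $10,480,445.50 = 1.5548.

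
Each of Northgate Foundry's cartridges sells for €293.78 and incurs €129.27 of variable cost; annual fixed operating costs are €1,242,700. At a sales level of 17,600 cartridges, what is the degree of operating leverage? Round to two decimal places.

At 17,600 units, contribution = 17,600 × €164.51 = €2,895,376.00.
Operating income = contribution − fixed costs = €2,895,376.00 − €1,242,700 = €1,652,676.00.
DOL = contribution ÷ EBIT = €2,895,376.00 ÷ €1,652,676.00 = 1.7519.

1.75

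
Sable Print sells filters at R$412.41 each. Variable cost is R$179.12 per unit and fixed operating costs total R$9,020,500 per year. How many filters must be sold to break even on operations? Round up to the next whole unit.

38,667 filters

Unit CM = price − variable cost = R$412.41 − R$179.12 = R$233.29.
Break-even Q = R$9,020,500 / R$233.29 = 38,666.47 → 38,667 filters.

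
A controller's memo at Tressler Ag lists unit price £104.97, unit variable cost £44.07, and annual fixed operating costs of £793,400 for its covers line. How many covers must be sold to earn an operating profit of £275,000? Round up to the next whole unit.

Unit CM = price − variable cost = £104.97 − £44.07 = £60.90.
Units = (FC + target) / CM = (£793,400 + £275,000) / £60.90 = 17,543.51, so 17,544 covers.

17,544 covers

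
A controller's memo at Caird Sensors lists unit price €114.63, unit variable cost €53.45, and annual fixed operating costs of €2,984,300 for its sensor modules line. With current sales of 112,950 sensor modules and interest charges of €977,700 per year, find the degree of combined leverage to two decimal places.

At 112,950 units, contribution = 112,950 × €61.18 = €6,910,281.00.
Subtracting fixed costs: EBIT = €6,910,281.00 − €2,984,300 = €3,925,981.00. Interest = €977,700.00.
DOL = €6,910,281.00 ÷ €3,925,981.00 = 1.7601; DFL = €3,925,981.00 ÷ €2,948,281.00 = 1.3316.
DCL = DOL × DFL = 1.7601 × 1.3316 = 2.3437.

2.34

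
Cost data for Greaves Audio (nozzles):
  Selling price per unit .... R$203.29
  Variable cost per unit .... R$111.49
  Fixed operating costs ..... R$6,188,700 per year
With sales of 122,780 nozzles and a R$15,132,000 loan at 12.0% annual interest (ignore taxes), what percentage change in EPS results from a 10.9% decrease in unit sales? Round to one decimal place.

-37.6%

Total contribution margin = 122,780 × R$91.80 = R$11,271,204.00.
Operating income = contribution − fixed costs = R$11,271,204.00 − R$6,188,700 = R$5,082,504.00.
After interest of R$1,815,840.00, pre-tax earnings = R$3,266,664.00.
Degree of combined leverage = contribution ÷ (EBIT − I) = R$11,271,204.00 ÷ R$3,266,664.00 = 3.4504.
EPS therefore changes by 3.4504 × (-10.9%) = -37.6%.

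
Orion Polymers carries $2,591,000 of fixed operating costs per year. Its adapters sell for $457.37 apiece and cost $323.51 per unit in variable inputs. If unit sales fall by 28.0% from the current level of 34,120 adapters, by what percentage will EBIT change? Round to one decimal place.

-64.7%

Contribution at this volume is 34,120 × $133.86 = $4,567,303.20.
EBIT = $4,567,303.20 − $2,591,000 = $1,976,303.20.
DOL = contribution ÷ EBIT = $4,567,303.20 ÷ $1,976,303.20 = 2.3110.
Operating income changes by 2.3110 × -28.0% = -64.7%.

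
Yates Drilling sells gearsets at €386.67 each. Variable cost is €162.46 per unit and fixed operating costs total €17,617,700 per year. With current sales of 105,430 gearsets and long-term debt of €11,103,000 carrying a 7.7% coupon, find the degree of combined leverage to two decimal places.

Total contribution margin = 105,430 × €224.21 = €23,638,460.30.
Subtracting fixed costs: EBIT = €23,638,460.30 − €17,617,700 = €6,020,760.30. Interest = €854,931.00, so EBIT − I = €5,165,829.30.
Degree of total leverage = total CM / (EBIT − interest) = €23,638,460.30 / €5,165,829.30 = 4.5759.

4.58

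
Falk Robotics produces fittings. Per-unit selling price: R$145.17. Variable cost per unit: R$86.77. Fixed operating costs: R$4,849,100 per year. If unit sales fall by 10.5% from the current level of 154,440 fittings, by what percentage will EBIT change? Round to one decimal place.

-22.7%

At 154,440 units, contribution = 154,440 × R$58.40 = R$9,019,296.00.
EBIT = R$9,019,296.00 − R$4,849,100 = R$4,170,196.00.
Degree of operating leverage = R$9,019,296.00 / R$4,170,196.00 = 2.1628.
%ΔEBIT = DOL × %ΔSales = 2.1628 × -10.5% = -22.7%.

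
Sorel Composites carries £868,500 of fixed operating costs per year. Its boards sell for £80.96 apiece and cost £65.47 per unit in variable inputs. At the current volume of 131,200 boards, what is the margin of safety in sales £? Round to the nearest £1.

£6,082,652

Unit CM = price − variable cost = £80.96 − £65.47 = £15.49. Break-even units = £868,500 ÷ £15.49 = 56,068.43; break-even revenue = 56,068.43 × £80.96 = £4,539,300.19.
Current sales = 131,200 × £80.96 = £10,621,952.00.
Margin of safety = £10,621,952.00 − £4,539,300.19 = £6,082,652.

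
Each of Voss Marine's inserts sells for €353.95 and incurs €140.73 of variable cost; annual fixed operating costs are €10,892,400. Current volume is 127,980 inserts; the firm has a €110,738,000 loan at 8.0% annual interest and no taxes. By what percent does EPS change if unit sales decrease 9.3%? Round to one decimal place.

Total contribution margin = 127,980 × €213.22 = €27,287,895.60.
Operating income = contribution − fixed costs = €27,287,895.60 − €10,892,400 = €16,395,495.60.
After interest of €8,859,040.00, pre-tax earnings = €7,536,455.60.
DCL = total CM / (EBIT − I) = €27,287,895.60 / €7,536,455.60 = 3.6208.
%ΔEPS = DCL × %ΔSales = 3.6208 × -9.3% = -33.7%.

-33.7%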